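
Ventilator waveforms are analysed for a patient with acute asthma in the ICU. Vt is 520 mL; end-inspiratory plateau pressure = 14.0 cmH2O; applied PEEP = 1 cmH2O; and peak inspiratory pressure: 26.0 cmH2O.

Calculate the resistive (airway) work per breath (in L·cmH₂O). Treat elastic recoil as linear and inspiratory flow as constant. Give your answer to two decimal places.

6.24

With constant inspiratory flow the resistive pressure is constant at PIP − Pplat = 26.0 − 14.0 = 12.0 cmH2O, so resistive work = 12.0 × 0.520 = 6.24 L·cmH2O.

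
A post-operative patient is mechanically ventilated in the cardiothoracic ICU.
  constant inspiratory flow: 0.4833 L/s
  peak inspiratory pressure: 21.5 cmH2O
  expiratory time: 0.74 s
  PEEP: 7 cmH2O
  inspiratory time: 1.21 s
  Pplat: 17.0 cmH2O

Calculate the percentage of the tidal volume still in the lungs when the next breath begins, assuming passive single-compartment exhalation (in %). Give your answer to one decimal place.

Vt = flow × Ti = 0.4833 L/s × 1.21 s × 1000 mL/L = 584.79 mL.
R = (PIP − Pplat)/V̇ = (21.5 − 17.0) / 0.4833 = 4.5/0.4833 = 9.311 cmH2O·s/L.
C = Vt/(Pplat − PEEP) = 584.79 / (17.0 − 7) = 584.79/10.0 = 58.479 mL/cmH2O.
τ = R × C = 9.311 × 0.05848 L/cmH2O = 0.5445 s.
Fraction remaining at end-expiration = e^(−Te/τ) = e^(−0.74/0.5445) = 0.2569 → 25.69%.

25.7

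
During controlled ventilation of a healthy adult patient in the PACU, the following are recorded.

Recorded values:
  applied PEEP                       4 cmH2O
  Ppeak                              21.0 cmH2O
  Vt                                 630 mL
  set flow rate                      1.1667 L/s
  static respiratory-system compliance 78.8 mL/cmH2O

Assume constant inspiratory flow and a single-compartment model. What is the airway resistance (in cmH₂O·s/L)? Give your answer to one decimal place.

7.7

Equation of motion (constant flow): PIP = Vt/C + R·V̇ + PEEP.
R·V̇ = PIP − Vt/C − PEEP = 21.0 − 630/78.8 − 4 = 21.0 − 7.995 − 4 = 9.005 cmH2O.
R = 9.005 / 1.1667 = 7.718 cmH2O·s/L.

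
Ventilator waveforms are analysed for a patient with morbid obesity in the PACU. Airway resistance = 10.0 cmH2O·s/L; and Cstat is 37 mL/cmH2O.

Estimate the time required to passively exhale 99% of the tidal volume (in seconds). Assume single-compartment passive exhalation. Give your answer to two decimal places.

τ = R × C = 10.0 × 37 mL/cmH2O = 10.0 × 0.037 L/cmH2O = 0.37 s.
Exhaled fraction f = 1 − e^(−t/τ) → t = −τ·ln(1 − f) = −0.37·ln(0.01) = 1.704 s.

1.70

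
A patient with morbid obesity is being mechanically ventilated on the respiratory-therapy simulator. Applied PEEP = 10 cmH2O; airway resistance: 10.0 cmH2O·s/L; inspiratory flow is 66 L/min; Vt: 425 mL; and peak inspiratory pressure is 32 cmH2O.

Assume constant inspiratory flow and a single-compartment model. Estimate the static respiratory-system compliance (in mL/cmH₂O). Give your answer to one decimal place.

Flow: 66 L/min ÷ 60 = 1.1 L/s.
Equation of motion (constant flow): PIP = Vt/C + R·V̇ + PEEP.
Vt/C = PIP − R·V̇ − PEEP = 32 − 10.0×1.1 − 10 = 32 − 11.0 − 10 = 11.0 cmH2O.
C = Vt / 11.0 = 425 / 11.0 = 38.636 mL/cmH2O.

38.6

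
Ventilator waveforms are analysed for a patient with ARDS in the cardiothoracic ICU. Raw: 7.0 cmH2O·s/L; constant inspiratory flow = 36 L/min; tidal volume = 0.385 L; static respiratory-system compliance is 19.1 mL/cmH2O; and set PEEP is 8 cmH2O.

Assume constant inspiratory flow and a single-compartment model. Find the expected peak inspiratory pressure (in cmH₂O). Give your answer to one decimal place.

Flow: 36 L/min ÷ 60 = 0.6 L/s.
Equation of motion (constant flow): PIP = Vt/C + R·V̇ + PEEP.
PIP = 385/19.1 + 7.0×0.6 + 8 = 20.157 + 4.2 + 8 = 32.357 cmH2O.

32.4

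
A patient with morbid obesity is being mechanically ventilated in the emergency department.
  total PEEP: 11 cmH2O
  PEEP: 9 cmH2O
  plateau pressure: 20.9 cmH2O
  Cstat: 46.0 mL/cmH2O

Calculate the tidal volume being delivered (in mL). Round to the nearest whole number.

455

End-expiratory occlusion gives total PEEP = 11 cmH2O (intrinsic PEEP = 11 − 9 = 2). Use total PEEP for the elastic gradient.
Vt = Cstat × (Pplat − PEEPtotal) = 46.0 × (20.9 − 11) = 46.0 × 9.9 = 455.4 mL.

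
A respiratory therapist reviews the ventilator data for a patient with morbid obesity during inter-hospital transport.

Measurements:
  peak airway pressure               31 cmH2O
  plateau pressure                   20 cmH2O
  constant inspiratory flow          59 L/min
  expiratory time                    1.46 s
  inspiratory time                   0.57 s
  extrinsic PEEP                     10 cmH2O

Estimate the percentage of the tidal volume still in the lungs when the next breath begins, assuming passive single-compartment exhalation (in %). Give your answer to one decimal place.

9.7

Flow: 59 L/min ÷ 60 = 0.9833 L/s.
Vt = flow × Ti = 0.9833 L/s × 0.57 s × 1000 mL/L = 560.48 mL.
R = (PIP − Pplat)/V̇ = (31 − 20) / 0.9833 = 11.0/0.9833 = 11.187 cmH2O·s/L.
C = Vt/(Pplat − PEEP) = 560.48 / (20 − 10) = 560.48/10.0 = 56.048 mL/cmH2O.
τ = R × C = 11.187 × 0.05605 L/cmH2O = 0.627 s.
Fraction remaining at end-expiration = e^(−Te/τ) = e^(−1.46/0.627) = 0.09744 → 9.744%.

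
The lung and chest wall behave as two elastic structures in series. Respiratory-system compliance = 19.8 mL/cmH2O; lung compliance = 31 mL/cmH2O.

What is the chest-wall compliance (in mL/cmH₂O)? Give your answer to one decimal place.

1/Ccw = 1/Crs − 1/CL.
1/Ccw = 1/19.8 − 1/31 = 0.01825.
Ccw = 54.795 mL/cmH2O.

54.8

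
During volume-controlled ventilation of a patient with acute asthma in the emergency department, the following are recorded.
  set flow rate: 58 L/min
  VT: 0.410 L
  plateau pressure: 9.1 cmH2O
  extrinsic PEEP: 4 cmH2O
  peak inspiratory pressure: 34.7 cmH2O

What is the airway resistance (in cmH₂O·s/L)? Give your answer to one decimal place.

Flow: 58 L/min ÷ 60 = 0.9667 L/s.
Raw = (PIP − Pplat) / flow = (34.7 − 9.1) / 0.9667 = 25.6 / 0.9667 = 26.482 cmH2O·s/L.

26.5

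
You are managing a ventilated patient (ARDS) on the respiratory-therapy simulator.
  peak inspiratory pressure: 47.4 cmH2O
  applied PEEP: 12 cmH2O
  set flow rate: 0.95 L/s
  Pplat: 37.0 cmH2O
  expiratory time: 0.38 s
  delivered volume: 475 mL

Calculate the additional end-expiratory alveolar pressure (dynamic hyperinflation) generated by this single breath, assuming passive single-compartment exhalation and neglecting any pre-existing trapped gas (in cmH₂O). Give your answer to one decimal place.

R = (PIP − Pplat)/V̇ = (47.4 − 37.0) / 0.95 = 10.4/0.95 = 10.947 cmH2O·s/L.
C = Vt/(Pplat − PEEP) = 475.0 / (37.0 − 12) = 475.0/25.0 = 19.0 mL/cmH2O.
τ = R × C = 10.947 × 0.019 L/cmH2O = 0.208 s.
Fraction remaining = e^(−Te/τ) = e^(−0.38/0.208) = 0.1609; trapped volume = 475.0 × 0.1609 = 76.428 mL.
Additional alveolar pressure from trapping ≈ V_trapped / C = 76.428 / 19.0 = 4.023 cmH2O.

4.0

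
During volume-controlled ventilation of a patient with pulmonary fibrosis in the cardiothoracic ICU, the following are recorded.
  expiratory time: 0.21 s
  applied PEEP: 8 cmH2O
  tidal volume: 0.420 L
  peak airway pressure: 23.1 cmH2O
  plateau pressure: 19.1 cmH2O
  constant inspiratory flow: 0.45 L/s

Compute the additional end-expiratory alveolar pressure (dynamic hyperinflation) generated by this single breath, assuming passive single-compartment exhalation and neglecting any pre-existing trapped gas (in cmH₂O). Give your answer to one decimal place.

5.9

R = (PIP − Pplat)/V̇ = (23.1 − 19.1) / 0.45 = 4.0/0.45 = 8.889 cmH2O·s/L.
C = Vt/(Pplat − PEEP) = 420.0 / (19.1 − 8) = 420.0/11.1 = 37.838 mL/cmH2O.
τ = R × C = 8.889 × 0.03784 L/cmH2O = 0.3364 s.
Fraction remaining = e^(−Te/τ) = e^(−0.21/0.3364) = 0.5357; trapped volume = 420.0 × 0.5357 = 224.99 mL.
Additional alveolar pressure from trapping ≈ V_trapped / C = 224.99 / 37.838 = 5.946 cmH2O.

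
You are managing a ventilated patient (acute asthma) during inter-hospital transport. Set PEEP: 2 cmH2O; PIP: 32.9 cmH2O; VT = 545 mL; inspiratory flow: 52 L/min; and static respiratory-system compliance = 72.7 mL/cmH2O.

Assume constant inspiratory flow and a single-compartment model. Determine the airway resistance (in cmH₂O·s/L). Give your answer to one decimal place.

Flow: 52 L/min ÷ 60 = 0.8667 L/s.
Equation of motion (constant flow): PIP = Vt/C + R·V̇ + PEEP.
R·V̇ = PIP − Vt/C − PEEP = 32.9 − 545/72.7 − 2 = 32.9 − 7.497 − 2 = 23.403 cmH2O.
R = 23.403 / 0.8667 = 27.002 cmH2O·s/L.

27.0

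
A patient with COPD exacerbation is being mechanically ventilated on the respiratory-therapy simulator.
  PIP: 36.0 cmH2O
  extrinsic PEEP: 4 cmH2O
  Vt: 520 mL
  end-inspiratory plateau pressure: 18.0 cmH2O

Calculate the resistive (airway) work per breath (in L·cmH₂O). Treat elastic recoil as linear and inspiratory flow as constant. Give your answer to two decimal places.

With constant inspiratory flow the resistive pressure is constant at PIP − Pplat = 36.0 − 18.0 = 18.0 cmH2O, so resistive work = 18.0 × 0.520 = 9.36 L·cmH2O.

9.36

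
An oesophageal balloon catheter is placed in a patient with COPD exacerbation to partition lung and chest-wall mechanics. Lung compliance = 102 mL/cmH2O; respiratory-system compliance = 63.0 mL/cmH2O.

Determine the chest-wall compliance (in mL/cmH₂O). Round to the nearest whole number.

165

1/Ccw = 1/Crs − 1/CL.
1/Ccw = 1/63.0 − 1/102 = 0.006069.
Ccw = 164.77 mL/cmH2O.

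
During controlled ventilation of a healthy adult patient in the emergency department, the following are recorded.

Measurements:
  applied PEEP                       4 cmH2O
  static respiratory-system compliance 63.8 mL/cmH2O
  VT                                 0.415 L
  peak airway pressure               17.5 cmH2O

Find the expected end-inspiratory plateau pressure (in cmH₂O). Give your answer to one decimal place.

10.5

Pplat = PEEP + Vt / Cstat = 4 + 415 / 63.8 = 4 + 6.505 = 10.505 cmH2O.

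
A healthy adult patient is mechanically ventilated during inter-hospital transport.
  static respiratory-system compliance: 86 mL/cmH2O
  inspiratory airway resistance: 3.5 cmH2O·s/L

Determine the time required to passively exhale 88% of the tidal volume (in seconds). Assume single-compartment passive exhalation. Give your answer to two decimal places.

τ = R × C = 3.5 × 86 mL/cmH2O = 3.5 × 0.086 L/cmH2O = 0.301 s.
Exhaled fraction f = 1 − e^(−t/τ) → t = −τ·ln(1 − f) = −0.301·ln(0.12) = 0.6382 s.

0.64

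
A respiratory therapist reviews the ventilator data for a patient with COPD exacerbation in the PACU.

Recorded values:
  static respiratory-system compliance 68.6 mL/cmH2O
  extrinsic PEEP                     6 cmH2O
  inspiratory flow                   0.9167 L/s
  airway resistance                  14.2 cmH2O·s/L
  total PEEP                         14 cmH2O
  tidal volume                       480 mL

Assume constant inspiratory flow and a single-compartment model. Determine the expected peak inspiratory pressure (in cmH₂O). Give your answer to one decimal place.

34.0

Total PEEP = 14 cmH2O (set 6 + intrinsic 8); this is the baseline alveolar pressure.
Equation of motion (constant flow): PIP = Vt/C + R·V̇ + PEEP.
PIP = 480/68.6 + 14.2×0.9167 + 14 = 6.997 + 13.017 + 14 = 34.014 cmH2O.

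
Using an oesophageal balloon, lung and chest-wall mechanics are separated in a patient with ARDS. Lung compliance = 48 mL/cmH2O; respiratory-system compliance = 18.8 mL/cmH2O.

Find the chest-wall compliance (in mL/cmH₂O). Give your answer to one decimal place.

30.9

1/Ccw = 1/Crs − 1/CL.
1/Ccw = 1/18.8 − 1/48 = 0.03236.
Ccw = 30.902 mL/cmH2O.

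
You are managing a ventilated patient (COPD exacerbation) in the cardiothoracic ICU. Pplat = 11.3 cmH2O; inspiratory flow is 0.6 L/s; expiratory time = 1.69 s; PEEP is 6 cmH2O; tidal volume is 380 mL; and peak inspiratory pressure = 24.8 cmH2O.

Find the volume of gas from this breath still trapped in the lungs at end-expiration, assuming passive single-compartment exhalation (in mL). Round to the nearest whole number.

R = (PIP − Pplat)/V̇ = (24.8 − 11.3) / 0.6 = 13.5/0.6 = 22.5 cmH2O·s/L.
C = Vt/(Pplat − PEEP) = 380.0 / (11.3 − 6) = 380.0/5.3 = 71.698 mL/cmH2O.
τ = R × C = 22.5 × 0.0717 L/cmH2O = 1.613 s.
Fraction remaining = e^(−Te/τ) = e^(−1.69/1.613) = 0.3507.
Trapped volume = 380.0 × 0.3507 = 133.27 mL.

133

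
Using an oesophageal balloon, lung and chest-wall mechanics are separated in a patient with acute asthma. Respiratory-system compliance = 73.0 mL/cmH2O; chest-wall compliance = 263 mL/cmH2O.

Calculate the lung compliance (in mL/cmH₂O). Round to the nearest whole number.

101

1/CL = 1/Crs − 1/Ccw.
1/CL = 1/73.0 − 1/263 = 0.009896.
CL = 101.05 mL/cmH2O.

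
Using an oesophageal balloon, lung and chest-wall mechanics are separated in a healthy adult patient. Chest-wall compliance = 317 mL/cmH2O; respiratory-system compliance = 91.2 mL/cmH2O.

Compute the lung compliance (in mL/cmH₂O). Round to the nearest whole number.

128

1/CL = 1/Crs − 1/Ccw.
1/CL = 1/91.2 − 1/317 = 0.00781.
CL = 128.04 mL/cmH2O.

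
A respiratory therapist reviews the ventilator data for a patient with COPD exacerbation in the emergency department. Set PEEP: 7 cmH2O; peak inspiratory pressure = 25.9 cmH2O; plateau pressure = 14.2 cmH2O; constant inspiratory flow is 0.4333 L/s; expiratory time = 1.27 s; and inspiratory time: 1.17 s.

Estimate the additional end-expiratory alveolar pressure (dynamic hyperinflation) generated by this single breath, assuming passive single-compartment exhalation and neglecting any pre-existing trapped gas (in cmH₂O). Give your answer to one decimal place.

Vt = flow × Ti = 0.4333 L/s × 1.17 s × 1000 mL/L = 506.96 mL.
R = (PIP − Pplat)/V̇ = (25.9 − 14.2) / 0.4333 = 11.7/0.4333 = 27.002 cmH2O·s/L.
C = Vt/(Pplat − PEEP) = 506.96 / (14.2 − 7) = 506.96/7.2 = 70.411 mL/cmH2O.
τ = R × C = 27.002 × 0.07041 L/cmH2O = 1.901 s.
Fraction remaining = e^(−Te/τ) = e^(−1.27/1.901) = 0.5127; trapped volume = 506.96 × 0.5127 = 259.92 mL.
Additional alveolar pressure from trapping ≈ V_trapped / C = 259.92 / 70.411 = 3.691 cmH2O.

3.7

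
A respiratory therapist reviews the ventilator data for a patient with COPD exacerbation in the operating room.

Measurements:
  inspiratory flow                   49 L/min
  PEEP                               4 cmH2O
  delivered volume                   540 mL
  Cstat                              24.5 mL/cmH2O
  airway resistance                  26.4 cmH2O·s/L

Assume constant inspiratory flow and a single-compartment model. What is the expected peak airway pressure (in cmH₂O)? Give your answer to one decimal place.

47.6

Flow: 49 L/min ÷ 60 = 0.8167 L/s.
Equation of motion (constant flow): PIP = Vt/C + R·V̇ + PEEP.
PIP = 540/24.5 + 26.4×0.8167 + 4 = 22.041 + 21.561 + 4 = 47.602 cmH2O.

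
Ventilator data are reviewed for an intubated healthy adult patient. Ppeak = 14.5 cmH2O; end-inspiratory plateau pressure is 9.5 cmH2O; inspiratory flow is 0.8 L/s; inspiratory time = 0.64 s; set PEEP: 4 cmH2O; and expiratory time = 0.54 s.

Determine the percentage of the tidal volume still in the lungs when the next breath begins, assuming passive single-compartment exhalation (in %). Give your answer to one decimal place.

Vt = flow × Ti = 0.8 L/s × 0.64 s × 1000 mL/L = 512.0 mL.
R = (PIP − Pplat)/V̇ = (14.5 − 9.5) / 0.8 = 5.0/0.8 = 6.25 cmH2O·s/L.
C = Vt/(Pplat − PEEP) = 512.0 / (9.5 − 4) = 512.0/5.5 = 93.091 mL/cmH2O.
τ = R × C = 6.25 × 0.09309 L/cmH2O = 0.5818 s.
Fraction remaining at end-expiration = e^(−Te/τ) = e^(−0.54/0.5818) = 0.3953 → 39.53%.

39.5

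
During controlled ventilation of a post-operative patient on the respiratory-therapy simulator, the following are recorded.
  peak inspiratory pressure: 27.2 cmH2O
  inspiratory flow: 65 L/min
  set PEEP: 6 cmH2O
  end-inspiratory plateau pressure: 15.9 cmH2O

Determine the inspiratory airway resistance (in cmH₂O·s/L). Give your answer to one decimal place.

10.4

Flow: 65 L/min ÷ 60 = 1.0833 L/s.
Raw = (PIP − Pplat) / flow = (27.2 − 15.9) / 1.0833 = 11.3 / 1.0833 = 10.431 cmH2O·s/L.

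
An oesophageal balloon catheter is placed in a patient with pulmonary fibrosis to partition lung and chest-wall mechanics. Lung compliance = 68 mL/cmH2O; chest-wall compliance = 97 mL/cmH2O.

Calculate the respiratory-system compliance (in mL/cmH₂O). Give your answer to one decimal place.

Lung and chest wall are elastances in series: 1/Crs = 1/CL + 1/Ccw.
1/Crs = 1/68 + 1/97 = 0.02502.
Crs = 39.968 mL/cmH2O.

40.0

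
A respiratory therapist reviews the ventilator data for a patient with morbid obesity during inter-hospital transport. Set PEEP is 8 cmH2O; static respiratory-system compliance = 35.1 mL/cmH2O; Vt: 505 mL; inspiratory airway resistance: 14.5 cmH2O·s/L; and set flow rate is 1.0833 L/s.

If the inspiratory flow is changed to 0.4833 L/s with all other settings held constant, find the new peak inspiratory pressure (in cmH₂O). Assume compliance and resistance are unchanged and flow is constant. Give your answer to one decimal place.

PIP = Vt/C + R·V̇ + PEEP (constant-flow equation of motion).
Only the resistive term changes: ΔPIP = R × ΔV̇ = 14.5 × (0.4833 − 1.0833) = 14.5 × -0.6 = -8.7 cmH2O.
Original PIP = 505/35.1 + 14.5×1.0833 + 8 = 38.095 cmH2O; new PIP = 38.095 + (-8.7) = 29.395 cmH2O.

29.4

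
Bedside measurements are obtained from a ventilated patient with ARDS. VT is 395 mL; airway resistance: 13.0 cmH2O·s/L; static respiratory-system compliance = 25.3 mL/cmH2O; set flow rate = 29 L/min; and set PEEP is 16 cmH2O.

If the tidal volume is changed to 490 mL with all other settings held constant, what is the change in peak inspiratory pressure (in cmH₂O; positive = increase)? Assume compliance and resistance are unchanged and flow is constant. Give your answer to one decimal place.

3.8

PIP = Vt/C + R·V̇ + PEEP (constant-flow equation of motion).
Only the elastic term changes: ΔPIP = ΔVt / C = (490 − 395) / 25.3 = 3.755 cmH2O.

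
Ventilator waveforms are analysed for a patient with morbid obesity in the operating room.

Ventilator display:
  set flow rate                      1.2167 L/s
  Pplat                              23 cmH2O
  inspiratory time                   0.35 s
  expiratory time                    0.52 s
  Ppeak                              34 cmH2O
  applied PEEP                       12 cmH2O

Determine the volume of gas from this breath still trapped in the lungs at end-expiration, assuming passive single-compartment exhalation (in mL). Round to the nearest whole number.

96

Vt = flow × Ti = 1.2167 L/s × 0.35 s × 1000 mL/L = 425.85 mL.
R = (PIP − Pplat)/V̇ = (34 − 23) / 1.2167 = 11.0/1.2167 = 9.041 cmH2O·s/L.
C = Vt/(Pplat − PEEP) = 425.85 / (23 − 12) = 425.85/11.0 = 38.714 mL/cmH2O.
τ = R × C = 9.041 × 0.03871 L/cmH2O = 0.35 s.
Fraction remaining = e^(−Te/τ) = e^(−0.52/0.35) = 0.2263.
Trapped volume = 425.85 × 0.2263 = 96.37 mL.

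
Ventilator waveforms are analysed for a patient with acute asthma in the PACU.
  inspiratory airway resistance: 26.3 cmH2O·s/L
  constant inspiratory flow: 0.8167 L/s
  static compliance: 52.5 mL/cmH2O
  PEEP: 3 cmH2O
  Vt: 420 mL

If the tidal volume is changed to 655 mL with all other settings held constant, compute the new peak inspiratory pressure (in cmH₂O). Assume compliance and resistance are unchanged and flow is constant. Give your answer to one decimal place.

PIP = Vt/C + R·V̇ + PEEP (constant-flow equation of motion).
Only the elastic term changes: ΔPIP = ΔVt / C = (655 − 420) / 52.5 = 4.476 cmH2O.
Original PIP = 420/52.5 + 26.3×0.8167 + 3 = 32.479 cmH2O; new PIP = 32.479 + (4.476) = 36.955 cmH2O.

37.0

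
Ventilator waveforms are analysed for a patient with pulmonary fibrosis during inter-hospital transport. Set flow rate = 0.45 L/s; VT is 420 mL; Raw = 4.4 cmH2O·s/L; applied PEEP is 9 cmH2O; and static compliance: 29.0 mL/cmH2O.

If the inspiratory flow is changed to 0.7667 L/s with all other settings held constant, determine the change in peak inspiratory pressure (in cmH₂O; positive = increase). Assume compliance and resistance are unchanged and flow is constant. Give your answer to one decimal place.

1.4

PIP = Vt/C + R·V̇ + PEEP (constant-flow equation of motion).
Only the resistive term changes: ΔPIP = R × ΔV̇ = 4.4 × (0.7667 − 0.45) = 4.4 × 0.3167 = 1.393 cmH2O.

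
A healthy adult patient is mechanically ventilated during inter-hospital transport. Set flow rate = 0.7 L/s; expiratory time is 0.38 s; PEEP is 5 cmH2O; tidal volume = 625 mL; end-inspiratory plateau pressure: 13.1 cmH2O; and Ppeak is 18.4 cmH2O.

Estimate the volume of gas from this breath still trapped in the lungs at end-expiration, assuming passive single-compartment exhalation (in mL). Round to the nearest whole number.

R = (PIP − Pplat)/V̇ = (18.4 − 13.1) / 0.7 = 5.3/0.7 = 7.571 cmH2O·s/L.
C = Vt/(Pplat − PEEP) = 625.0 / (13.1 − 5) = 625.0/8.1 = 77.16 mL/cmH2O.
τ = R × C = 7.571 × 0.07716 L/cmH2O = 0.5842 s.
Fraction remaining = e^(−Te/τ) = e^(−0.38/0.5842) = 0.5218.
Trapped volume = 625.0 × 0.5218 = 326.13 mL.

326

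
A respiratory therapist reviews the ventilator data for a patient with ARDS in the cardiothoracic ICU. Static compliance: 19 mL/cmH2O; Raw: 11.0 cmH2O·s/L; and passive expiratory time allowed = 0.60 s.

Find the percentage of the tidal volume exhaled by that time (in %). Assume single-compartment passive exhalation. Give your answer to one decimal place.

τ = R × C = 11.0 × 19 mL/cmH2O = 11.0 × 0.019 L/cmH2O = 0.209 s.
Passive exhalation: V(t)/V₀ = e^(−t/τ) = e^(−0.60/0.209) = 0.05665.
Fraction exhaled = 1 − 0.05665 = 0.9434 → 94.34%.

94.3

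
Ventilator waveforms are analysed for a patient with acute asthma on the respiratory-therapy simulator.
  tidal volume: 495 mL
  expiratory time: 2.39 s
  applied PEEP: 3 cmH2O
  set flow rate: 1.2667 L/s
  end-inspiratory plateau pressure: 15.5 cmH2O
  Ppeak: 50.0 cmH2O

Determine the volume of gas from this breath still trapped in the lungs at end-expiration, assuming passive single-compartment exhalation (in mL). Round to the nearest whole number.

R = (PIP − Pplat)/V̇ = (50.0 − 15.5) / 1.2667 = 34.5/1.2667 = 27.236 cmH2O·s/L.
C = Vt/(Pplat − PEEP) = 495.0 / (15.5 − 3) = 495.0/12.5 = 39.6 mL/cmH2O.
τ = R × C = 27.236 × 0.0396 L/cmH2O = 1.079 s.
Fraction remaining = e^(−Te/τ) = e^(−2.39/1.079) = 0.1092.
Trapped volume = 495.0 × 0.1092 = 54.054 mL.

54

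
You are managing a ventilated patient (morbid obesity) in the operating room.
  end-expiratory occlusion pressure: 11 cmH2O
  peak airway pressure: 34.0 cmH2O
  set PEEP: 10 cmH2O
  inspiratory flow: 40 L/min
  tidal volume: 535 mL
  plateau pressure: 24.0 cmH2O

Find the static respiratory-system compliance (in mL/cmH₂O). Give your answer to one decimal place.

End-expiratory occlusion gives total PEEP = 11 cmH2O (intrinsic PEEP = 11 − 10 = 1). Use total PEEP for the elastic gradient.
Cstat = Vt / (Pplat − PEEPtotal) = 535 / (24.0 − 11) = 535 / 13.0 = 41.154 mL/cmH2O.

41.2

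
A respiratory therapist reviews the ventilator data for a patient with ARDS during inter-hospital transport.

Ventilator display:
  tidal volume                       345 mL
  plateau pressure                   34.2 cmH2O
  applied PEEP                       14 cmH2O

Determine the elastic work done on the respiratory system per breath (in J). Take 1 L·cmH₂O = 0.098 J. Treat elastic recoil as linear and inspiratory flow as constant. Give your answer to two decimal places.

Elastic work ≈ ½ × (Pplat − PEEP) × Vt = 0.5 × (34.2 − 14) × 0.345 L = 0.5 × 20.2 × 0.345 = 3.485 L·cmH2O.
× 0.098 J/(L·cmH2O) → 0.3415 J.

0.34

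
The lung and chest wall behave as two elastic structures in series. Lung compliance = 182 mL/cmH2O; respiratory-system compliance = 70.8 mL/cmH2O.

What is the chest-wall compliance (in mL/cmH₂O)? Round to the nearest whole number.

1/Ccw = 1/Crs − 1/CL.
1/Ccw = 1/70.8 − 1/182 = 0.00863.
Ccw = 115.87 mL/cmH2O.

116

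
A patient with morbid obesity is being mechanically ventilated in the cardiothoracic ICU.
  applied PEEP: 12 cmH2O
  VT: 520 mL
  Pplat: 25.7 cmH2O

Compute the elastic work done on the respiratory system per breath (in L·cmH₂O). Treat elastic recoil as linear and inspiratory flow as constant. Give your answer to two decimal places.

3.56

Elastic work ≈ ½ × (Pplat − PEEP) × Vt = 0.5 × (25.7 − 12) × 0.520 L = 0.5 × 13.7 × 0.520 = 3.562 L·cmH2O.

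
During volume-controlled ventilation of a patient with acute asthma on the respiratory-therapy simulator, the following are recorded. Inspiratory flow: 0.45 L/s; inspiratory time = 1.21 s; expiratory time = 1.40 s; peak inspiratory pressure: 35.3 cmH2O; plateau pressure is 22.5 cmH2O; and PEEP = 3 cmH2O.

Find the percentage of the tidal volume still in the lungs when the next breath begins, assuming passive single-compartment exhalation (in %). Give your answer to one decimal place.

17.2

Vt = flow × Ti = 0.45 L/s × 1.21 s × 1000 mL/L = 544.5 mL.
R = (PIP − Pplat)/V̇ = (35.3 − 22.5) / 0.45 = 12.8/0.45 = 28.444 cmH2O·s/L.
C = Vt/(Pplat − PEEP) = 544.5 / (22.5 − 3) = 544.5/19.5 = 27.923 mL/cmH2O.
τ = R × C = 28.444 × 0.02792 L/cmH2O = 0.7942 s.
Fraction remaining at end-expiration = e^(−Te/τ) = e^(−1.40/0.7942) = 0.1716 → 17.16%.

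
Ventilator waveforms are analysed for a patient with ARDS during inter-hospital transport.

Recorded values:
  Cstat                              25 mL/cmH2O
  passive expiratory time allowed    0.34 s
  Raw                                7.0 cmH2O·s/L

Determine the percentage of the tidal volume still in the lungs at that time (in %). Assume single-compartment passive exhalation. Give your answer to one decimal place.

14.3

τ = R × C = 7.0 × 25 mL/cmH2O = 7.0 × 0.025 L/cmH2O = 0.175 s.
Passive exhalation: V(t)/V₀ = e^(−t/τ) = e^(−0.34/0.175) = 0.1433.
Fraction remaining = 0.1433 → 14.33%.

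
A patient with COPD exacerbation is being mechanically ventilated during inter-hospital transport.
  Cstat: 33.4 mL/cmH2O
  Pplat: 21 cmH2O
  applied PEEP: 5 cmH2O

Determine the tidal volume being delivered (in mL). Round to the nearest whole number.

534

Vt = Cstat × (Pplat − PEEP) = 33.4 × (21 − 5) = 33.4 × 16.0 = 534.4 mL.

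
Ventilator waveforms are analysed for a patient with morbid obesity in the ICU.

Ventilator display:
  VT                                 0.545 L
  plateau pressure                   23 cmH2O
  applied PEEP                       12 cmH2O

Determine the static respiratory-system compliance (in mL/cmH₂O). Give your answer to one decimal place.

Cstat = Vt / (Pplat − PEEP) = 545 / (23 − 12) = 545 / 11.0 = 49.545 mL/cmH2O.

49.5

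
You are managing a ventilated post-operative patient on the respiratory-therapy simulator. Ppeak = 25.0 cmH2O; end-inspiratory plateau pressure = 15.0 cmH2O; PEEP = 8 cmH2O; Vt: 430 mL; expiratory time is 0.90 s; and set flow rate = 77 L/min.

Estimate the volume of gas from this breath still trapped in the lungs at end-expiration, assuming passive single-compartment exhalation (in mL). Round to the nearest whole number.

Flow: 77 L/min ÷ 60 = 1.2833 L/s.
R = (PIP − Pplat)/V̇ = (25.0 − 15.0) / 1.2833 = 10.0/1.2833 = 7.792 cmH2O·s/L.
C = Vt/(Pplat − PEEP) = 430.0 / (15.0 − 8) = 430.0/7.0 = 61.429 mL/cmH2O.
τ = R × C = 7.792 × 0.06143 L/cmH2O = 0.4787 s.
Fraction remaining = e^(−Te/τ) = e^(−0.90/0.4787) = 0.1526.
Trapped volume = 430.0 × 0.1526 = 65.618 mL.

66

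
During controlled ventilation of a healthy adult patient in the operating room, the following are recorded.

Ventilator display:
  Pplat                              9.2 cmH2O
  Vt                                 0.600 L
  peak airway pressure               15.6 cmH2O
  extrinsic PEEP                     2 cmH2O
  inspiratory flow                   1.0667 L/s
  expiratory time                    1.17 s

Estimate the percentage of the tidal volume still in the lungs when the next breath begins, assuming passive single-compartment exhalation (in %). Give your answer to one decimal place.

9.6

R = (PIP − Pplat)/V̇ = (15.6 − 9.2) / 1.0667 = 6.4/1.0667 = 6.0 cmH2O·s/L.
C = Vt/(Pplat − PEEP) = 600.0 / (9.2 − 2) = 600.0/7.2 = 83.333 mL/cmH2O.
τ = R × C = 6.0 × 0.08333 L/cmH2O = 0.5 s.
Fraction remaining at end-expiration = e^(−Te/τ) = e^(−1.17/0.5) = 0.09633 → 9.633%.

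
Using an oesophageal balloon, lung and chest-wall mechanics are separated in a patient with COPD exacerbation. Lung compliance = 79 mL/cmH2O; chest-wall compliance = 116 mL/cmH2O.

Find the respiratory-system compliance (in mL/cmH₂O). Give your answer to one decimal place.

Lung and chest wall are elastances in series: 1/Crs = 1/CL + 1/Ccw.
1/Crs = 1/79 + 1/116 = 0.02128.
Crs = 46.992 mL/cmH2O.

47.0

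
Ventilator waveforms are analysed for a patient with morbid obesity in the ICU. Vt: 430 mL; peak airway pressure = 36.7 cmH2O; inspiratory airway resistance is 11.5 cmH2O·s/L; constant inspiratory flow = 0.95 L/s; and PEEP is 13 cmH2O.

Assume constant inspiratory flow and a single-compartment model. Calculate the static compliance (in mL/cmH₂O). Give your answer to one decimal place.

33.7

Equation of motion (constant flow): PIP = Vt/C + R·V̇ + PEEP.
Vt/C = PIP − R·V̇ − PEEP = 36.7 − 11.5×0.95 − 13 = 36.7 − 10.925 − 13 = 12.775 cmH2O.
C = Vt / 12.775 = 430 / 12.775 = 33.659 mL/cmH2O.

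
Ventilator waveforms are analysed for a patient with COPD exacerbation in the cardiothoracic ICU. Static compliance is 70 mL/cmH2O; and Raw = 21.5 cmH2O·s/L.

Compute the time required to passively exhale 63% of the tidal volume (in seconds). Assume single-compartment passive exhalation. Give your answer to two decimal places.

1.50

τ = R × C = 21.5 × 70 mL/cmH2O = 21.5 × 0.070 L/cmH2O = 1.505 s.
Exhaled fraction f = 1 − e^(−t/τ) → t = −τ·ln(1 − f) = −1.505·ln(0.37) = 1.496 s.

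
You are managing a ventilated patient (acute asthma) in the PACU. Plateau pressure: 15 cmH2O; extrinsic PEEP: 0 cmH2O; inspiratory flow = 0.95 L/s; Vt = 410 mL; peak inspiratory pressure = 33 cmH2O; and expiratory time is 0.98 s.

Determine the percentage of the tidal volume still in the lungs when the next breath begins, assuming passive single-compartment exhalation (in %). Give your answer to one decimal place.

15.1

R = (PIP − Pplat)/V̇ = (33 − 15) / 0.95 = 18.0/0.95 = 18.947 cmH2O·s/L.
C = Vt/(Pplat − PEEP) = 410.0 / (15 − 0) = 410.0/15.0 = 27.333 mL/cmH2O.
τ = R × C = 18.947 × 0.02733 L/cmH2O = 0.5178 s.
Fraction remaining at end-expiration = e^(−Te/τ) = e^(−0.98/0.5178) = 0.1507 → 15.07%.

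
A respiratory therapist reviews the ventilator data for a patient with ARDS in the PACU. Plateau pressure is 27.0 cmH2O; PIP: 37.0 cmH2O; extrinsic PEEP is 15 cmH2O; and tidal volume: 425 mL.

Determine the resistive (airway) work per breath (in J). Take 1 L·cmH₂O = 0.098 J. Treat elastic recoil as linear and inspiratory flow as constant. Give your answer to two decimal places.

0.42

With constant inspiratory flow the resistive pressure is constant at PIP − Pplat = 37.0 − 27.0 = 10.0 cmH2O, so resistive work = 10.0 × 0.425 = 4.25 L·cmH2O.
× 0.098 J/(L·cmH2O) → 0.4165 J.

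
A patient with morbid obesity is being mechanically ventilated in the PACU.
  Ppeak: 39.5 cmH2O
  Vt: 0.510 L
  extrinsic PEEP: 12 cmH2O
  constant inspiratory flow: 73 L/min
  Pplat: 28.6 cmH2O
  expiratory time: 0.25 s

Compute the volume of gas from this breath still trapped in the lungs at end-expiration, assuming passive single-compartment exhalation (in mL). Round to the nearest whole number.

Flow: 73 L/min ÷ 60 = 1.2167 L/s.
R = (PIP − Pplat)/V̇ = (39.5 − 28.6) / 1.2167 = 10.9/1.2167 = 8.959 cmH2O·s/L.
C = Vt/(Pplat − PEEP) = 510.0 / (28.6 − 12) = 510.0/16.6 = 30.723 mL/cmH2O.
τ = R × C = 8.959 × 0.03072 L/cmH2O = 0.2752 s.
Fraction remaining = e^(−Te/τ) = e^(−0.25/0.2752) = 0.4032.
Trapped volume = 510.0 × 0.4032 = 205.63 mL.

206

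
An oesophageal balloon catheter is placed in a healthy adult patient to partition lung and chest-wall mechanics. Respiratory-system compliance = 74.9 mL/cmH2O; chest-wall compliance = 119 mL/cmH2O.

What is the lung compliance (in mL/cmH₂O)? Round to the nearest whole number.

202

1/CL = 1/Crs − 1/Ccw.
1/CL = 1/74.9 − 1/119 = 0.004948.
CL = 202.1 mL/cmH2O.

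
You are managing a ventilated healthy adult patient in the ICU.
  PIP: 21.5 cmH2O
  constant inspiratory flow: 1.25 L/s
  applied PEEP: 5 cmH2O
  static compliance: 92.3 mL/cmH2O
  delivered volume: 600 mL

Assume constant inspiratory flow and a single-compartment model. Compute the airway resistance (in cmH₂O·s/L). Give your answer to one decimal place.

8.0

Equation of motion (constant flow): PIP = Vt/C + R·V̇ + PEEP.
R·V̇ = PIP − Vt/C − PEEP = 21.5 − 600/92.3 − 5 = 21.5 − 6.501 − 5 = 9.999 cmH2O.
R = 9.999 / 1.25 = 7.999 cmH2O·s/L.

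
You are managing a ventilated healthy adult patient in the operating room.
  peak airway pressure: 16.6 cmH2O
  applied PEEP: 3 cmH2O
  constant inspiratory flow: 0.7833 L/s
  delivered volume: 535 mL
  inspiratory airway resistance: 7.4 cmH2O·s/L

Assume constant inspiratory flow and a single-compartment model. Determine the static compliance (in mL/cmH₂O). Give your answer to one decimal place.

Equation of motion (constant flow): PIP = Vt/C + R·V̇ + PEEP.
Vt/C = PIP − R·V̇ − PEEP = 16.6 − 7.4×0.7833 − 3 = 16.6 − 5.796 − 3 = 7.804 cmH2O.
C = Vt / 7.804 = 535 / 7.804 = 68.555 mL/cmH2O.

68.6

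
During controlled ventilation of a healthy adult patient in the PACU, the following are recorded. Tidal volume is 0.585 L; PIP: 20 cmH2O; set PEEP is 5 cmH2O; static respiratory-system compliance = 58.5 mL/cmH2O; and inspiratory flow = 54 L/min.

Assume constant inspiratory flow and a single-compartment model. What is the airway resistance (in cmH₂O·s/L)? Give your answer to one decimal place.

5.6

Flow: 54 L/min ÷ 60 = 0.9 L/s.
Equation of motion (constant flow): PIP = Vt/C + R·V̇ + PEEP.
R·V̇ = PIP − Vt/C − PEEP = 20 − 585/58.5 − 5 = 20 − 10.0 − 5 = 5.0 cmH2O.
R = 5.0 / 0.9 = 5.556 cmH2O·s/L.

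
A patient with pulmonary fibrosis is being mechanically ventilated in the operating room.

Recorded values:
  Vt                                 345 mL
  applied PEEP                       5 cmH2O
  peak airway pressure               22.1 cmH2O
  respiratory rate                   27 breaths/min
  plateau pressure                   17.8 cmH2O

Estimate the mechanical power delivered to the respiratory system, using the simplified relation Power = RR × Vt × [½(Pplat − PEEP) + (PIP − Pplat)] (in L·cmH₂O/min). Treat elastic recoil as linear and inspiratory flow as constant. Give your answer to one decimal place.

99.7

Per-breath work = Vt × [½(Pplat−PEEP) + (PIP−Pplat)] = 0.345 × [0.5×12.8 + 4.3] = 0.345 × 10.7 = 3.692 L·cmH2O.
Power = 27 × 3.692 = 99.684 L·cmH2O/min.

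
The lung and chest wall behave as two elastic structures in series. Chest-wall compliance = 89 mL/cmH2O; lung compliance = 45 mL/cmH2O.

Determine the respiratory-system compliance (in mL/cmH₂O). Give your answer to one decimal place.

29.9

Lung and chest wall are elastances in series: 1/Crs = 1/CL + 1/Ccw.
1/Crs = 1/45 + 1/89 = 0.03346.
Crs = 29.886 mL/cmH2O.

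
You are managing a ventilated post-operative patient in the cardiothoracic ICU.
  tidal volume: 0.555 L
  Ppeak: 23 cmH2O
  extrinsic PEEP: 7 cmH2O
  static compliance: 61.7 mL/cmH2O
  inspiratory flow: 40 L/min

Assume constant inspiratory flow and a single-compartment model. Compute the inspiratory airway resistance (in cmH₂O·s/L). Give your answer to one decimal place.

Flow: 40 L/min ÷ 60 = 0.6667 L/s.
Equation of motion (constant flow): PIP = Vt/C + R·V̇ + PEEP.
R·V̇ = PIP − Vt/C − PEEP = 23 − 555/61.7 − 7 = 23 − 8.995 − 7 = 7.005 cmH2O.
R = 7.005 / 0.6667 = 10.507 cmH2O·s/L.

10.5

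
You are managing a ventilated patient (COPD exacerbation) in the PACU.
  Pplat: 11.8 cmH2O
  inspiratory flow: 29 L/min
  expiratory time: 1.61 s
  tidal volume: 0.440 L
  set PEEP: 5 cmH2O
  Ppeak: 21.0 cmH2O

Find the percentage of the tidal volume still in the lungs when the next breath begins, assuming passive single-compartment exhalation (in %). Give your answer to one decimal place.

Flow: 29 L/min ÷ 60 = 0.4833 L/s.
R = (PIP − Pplat)/V̇ = (21.0 − 11.8) / 0.4833 = 9.2/0.4833 = 19.036 cmH2O·s/L.
C = Vt/(Pplat − PEEP) = 440.0 / (11.8 − 5) = 440.0/6.8 = 64.706 mL/cmH2O.
τ = R × C = 19.036 × 0.06471 L/cmH2O = 1.232 s.
Fraction remaining at end-expiration = e^(−Te/τ) = e^(−1.61/1.232) = 0.2707 → 27.07%.

27.1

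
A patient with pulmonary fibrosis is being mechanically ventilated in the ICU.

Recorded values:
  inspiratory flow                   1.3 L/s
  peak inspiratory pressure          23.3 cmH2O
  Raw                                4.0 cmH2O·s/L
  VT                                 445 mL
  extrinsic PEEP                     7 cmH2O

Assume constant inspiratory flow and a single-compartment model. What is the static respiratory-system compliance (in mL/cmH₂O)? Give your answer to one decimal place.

Equation of motion (constant flow): PIP = Vt/C + R·V̇ + PEEP.
Vt/C = PIP − R·V̇ − PEEP = 23.3 − 4.0×1.3 − 7 = 23.3 − 5.2 − 7 = 11.1 cmH2O.
C = Vt / 11.1 = 445 / 11.1 = 40.09 mL/cmH2O.

40.1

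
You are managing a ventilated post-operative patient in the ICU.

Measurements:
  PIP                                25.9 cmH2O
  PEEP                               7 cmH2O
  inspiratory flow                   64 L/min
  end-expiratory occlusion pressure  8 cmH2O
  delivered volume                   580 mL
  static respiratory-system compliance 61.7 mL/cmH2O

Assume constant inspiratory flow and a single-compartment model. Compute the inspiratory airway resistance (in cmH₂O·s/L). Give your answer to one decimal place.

8.0

Flow: 64 L/min ÷ 60 = 1.0667 L/s.
Total PEEP = 8 cmH2O (set 7 + intrinsic 1); this is the baseline alveolar pressure.
Equation of motion (constant flow): PIP = Vt/C + R·V̇ + PEEP.
R·V̇ = PIP − Vt/C − PEEP = 25.9 − 580/61.7 − 8 = 25.9 − 9.4 − 8 = 8.5 cmH2O.
R = 8.5 / 1.0667 = 7.969 cmH2O·s/L.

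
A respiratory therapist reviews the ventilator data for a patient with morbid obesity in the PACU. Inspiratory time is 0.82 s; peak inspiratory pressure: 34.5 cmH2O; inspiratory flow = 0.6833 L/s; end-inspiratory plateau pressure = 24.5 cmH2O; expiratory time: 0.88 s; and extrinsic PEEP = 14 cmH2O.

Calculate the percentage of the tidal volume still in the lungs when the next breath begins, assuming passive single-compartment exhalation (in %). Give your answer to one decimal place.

Vt = flow × Ti = 0.6833 L/s × 0.82 s × 1000 mL/L = 560.31 mL.
R = (PIP − Pplat)/V̇ = (34.5 − 24.5) / 0.6833 = 10.0/0.6833 = 14.635 cmH2O·s/L.
C = Vt/(Pplat − PEEP) = 560.31 / (24.5 − 14) = 560.31/10.5 = 53.363 mL/cmH2O.
τ = R × C = 14.635 × 0.05336 L/cmH2O = 0.7809 s.
Fraction remaining at end-expiration = e^(−Te/τ) = e^(−0.88/0.7809) = 0.324 → 32.4%.

32.4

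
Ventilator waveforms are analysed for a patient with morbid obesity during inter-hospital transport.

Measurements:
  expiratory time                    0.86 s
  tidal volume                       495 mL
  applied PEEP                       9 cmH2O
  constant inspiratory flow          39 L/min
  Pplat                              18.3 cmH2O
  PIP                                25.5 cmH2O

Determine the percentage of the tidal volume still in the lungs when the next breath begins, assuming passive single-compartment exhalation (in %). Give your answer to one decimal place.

Flow: 39 L/min ÷ 60 = 0.65 L/s.
R = (PIP − Pplat)/V̇ = (25.5 − 18.3) / 0.65 = 7.2/0.65 = 11.077 cmH2O·s/L.
C = Vt/(Pplat − PEEP) = 495.0 / (18.3 − 9) = 495.0/9.3 = 53.226 mL/cmH2O.
τ = R × C = 11.077 × 0.05323 L/cmH2O = 0.5896 s.
Fraction remaining at end-expiration = e^(−Te/τ) = e^(−0.86/0.5896) = 0.2326 → 23.26%.

23.3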